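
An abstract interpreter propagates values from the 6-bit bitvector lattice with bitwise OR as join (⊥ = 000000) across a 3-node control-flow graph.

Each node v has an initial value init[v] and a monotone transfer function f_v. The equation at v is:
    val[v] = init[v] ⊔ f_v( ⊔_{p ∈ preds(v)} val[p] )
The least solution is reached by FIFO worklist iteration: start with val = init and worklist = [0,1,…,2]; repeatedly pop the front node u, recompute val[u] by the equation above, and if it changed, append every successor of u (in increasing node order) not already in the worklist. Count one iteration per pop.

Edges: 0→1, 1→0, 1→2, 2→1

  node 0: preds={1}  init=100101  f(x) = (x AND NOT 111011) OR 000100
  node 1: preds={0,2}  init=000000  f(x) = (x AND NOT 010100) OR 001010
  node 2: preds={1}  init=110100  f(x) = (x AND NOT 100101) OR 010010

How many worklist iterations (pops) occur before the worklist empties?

Trace (5 dequeues):
  [1] u=0 | in 000000 | out 100101 | ==
  [2] u=1 | in 110101 | out 101011 | prev 000000 | push {0}
  [3] u=2 | in 101011 | out 111110 | prev 110100 | push {1}
  [4] u=0 | in 101011 | out 100101 | ==
  [5] u=1 | in 111111 | out 101011 | ==

Converged values:
  [0] 100101
  [1] 101011
  [2] 111110

5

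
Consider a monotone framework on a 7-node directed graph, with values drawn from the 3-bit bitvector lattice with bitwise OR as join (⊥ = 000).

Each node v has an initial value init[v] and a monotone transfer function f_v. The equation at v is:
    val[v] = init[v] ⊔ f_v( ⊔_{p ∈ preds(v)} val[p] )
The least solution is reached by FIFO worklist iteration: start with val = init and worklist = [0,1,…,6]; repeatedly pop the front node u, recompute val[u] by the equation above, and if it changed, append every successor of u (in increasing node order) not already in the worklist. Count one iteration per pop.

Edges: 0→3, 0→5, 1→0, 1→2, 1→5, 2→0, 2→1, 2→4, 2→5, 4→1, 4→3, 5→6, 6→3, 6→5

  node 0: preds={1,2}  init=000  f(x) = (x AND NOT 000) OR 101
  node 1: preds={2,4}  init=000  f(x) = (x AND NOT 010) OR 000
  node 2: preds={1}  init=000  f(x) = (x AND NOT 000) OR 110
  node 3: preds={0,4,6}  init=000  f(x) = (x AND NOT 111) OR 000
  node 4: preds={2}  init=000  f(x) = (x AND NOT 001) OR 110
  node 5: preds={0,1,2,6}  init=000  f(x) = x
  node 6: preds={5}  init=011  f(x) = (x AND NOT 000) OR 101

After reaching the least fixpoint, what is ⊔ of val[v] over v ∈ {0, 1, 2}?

Trace (13 dequeues):
  [1] u=0 | in 000 | out 101 | prev 000 | push {}
  [2] u=1 | in 000 | out 000 | ==
  [3] u=2 | in 000 | out 110 | prev 000 | push {0,1}
  [4] u=3 | in 111 | out 000 | ==
  [5] u=4 | in 110 | out 110 | prev 000 | push {3}
  [6] u=5 | in 111 | out 111 | prev 000 | push {}
  [7] u=6 | in 111 | out 111 | prev 011 | push {5}
  [8] u=0 | in 110 | out 111 | prev 101 | push {}
  [9] u=1 | in 110 | out 100 | prev 000 | push {0,2}
  [10] u=3 | in 111 | out 000 | ==
  [11] u=5 | in 111 | out 111 | ==
  [12] u=0 | in 110 | out 111 | ==
  [13] u=2 | in 100 | out 110 | ==

Converged values:
  [0] 111
  [1] 100
  [2] 110
  [3] 000
  [4] 110
  [5] 111
  [6] 111

111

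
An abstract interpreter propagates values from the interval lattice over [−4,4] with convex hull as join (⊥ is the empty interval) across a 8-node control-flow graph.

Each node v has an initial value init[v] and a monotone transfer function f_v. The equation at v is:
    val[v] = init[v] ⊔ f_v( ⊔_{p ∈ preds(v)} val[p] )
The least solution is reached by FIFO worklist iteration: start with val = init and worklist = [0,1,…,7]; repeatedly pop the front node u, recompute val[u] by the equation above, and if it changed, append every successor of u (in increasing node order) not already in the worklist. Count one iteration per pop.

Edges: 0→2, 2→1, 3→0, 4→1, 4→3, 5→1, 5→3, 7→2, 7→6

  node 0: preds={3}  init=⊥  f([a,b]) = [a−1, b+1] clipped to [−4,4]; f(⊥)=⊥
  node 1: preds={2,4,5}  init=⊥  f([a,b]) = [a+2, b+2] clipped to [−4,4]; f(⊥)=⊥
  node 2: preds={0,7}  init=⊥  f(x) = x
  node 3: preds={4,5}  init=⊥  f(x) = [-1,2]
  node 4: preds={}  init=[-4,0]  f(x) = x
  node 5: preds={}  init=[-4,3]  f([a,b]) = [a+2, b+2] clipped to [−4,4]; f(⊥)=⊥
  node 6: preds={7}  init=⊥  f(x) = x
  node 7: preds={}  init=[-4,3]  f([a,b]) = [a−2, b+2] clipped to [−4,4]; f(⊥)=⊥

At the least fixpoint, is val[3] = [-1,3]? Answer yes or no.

no

Iteration log — 11 steps:
  step 1. node 0  ⊔preds=⊥  new=⊥  stable
  step 2. node 1  ⊔preds=[-4,3]  new=[-2,4]  old=⊥  +wl: 
  step 3. node 2  ⊔preds=[-4,3]  new=[-4,3]  old=⊥  +wl: 1
  step 4. node 3  ⊔preds=[-4,3]  new=[-1,2]  old=⊥  +wl: 0
  step 5. node 4  ⊔preds=⊥  new=[-4,0]  stable
  step 6. node 5  ⊔preds=⊥  new=[-4,3]  stable
  step 7. node 6  ⊔preds=[-4,3]  new=[-4,3]  old=⊥  +wl: 
  step 8. node 7  ⊔preds=⊥  new=[-4,3]  stable
  step 9. node 1  ⊔preds=[-4,3]  new=[-2,4]  stable
  step 10. node 0  ⊔preds=[-1,2]  new=[-2,3]  old=⊥  +wl: 2
  step 11. node 2  ⊔preds=[-4,3]  new=[-4,3]  stable

Least fixpoint reached:
  node 0: [-2,3]
  node 1: [-2,4]
  node 2: [-4,3]
  node 3: [-1,2]
  node 4: [-4,0]
  node 5: [-4,3]
  node 6: [-4,3]
  node 7: [-4,3]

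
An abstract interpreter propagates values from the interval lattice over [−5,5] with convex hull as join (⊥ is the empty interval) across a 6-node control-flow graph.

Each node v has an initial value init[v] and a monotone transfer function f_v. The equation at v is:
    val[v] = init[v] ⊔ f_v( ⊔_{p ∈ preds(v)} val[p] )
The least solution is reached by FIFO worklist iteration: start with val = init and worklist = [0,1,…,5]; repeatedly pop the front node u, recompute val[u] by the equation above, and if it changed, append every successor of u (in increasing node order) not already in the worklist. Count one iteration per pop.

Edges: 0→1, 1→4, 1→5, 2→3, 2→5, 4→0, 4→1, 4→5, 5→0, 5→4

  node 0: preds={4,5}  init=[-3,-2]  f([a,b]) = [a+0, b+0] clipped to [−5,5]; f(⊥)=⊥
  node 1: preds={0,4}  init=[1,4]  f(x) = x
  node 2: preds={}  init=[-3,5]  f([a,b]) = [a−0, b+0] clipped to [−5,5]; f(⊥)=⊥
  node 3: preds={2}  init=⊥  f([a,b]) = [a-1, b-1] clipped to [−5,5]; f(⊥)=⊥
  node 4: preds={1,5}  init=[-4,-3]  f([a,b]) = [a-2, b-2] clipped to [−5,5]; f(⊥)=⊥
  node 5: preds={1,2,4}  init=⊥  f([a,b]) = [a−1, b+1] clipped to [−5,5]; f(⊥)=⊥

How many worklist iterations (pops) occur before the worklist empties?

12

Worklist (12 pops):
  #1 pop 0: in=[-4,-3] → [-4,-2] (was [-3,-2]); enqueue []
  #2 pop 1: in=[-4,-2] → [-4,4] (was [1,4]); enqueue []
  #3 pop 2: in=⊥ → [-3,5] (no change)
  #4 pop 3: in=[-3,5] → [-4,4] (was ⊥); enqueue []
  #5 pop 4: in=[-4,4] → [-5,2] (was [-4,-3]); enqueue [0,1]
  #6 pop 5: in=[-5,5] → [-5,5] (was ⊥); enqueue [4]
  #7 pop 0: in=[-5,5] → [-5,5] (was [-4,-2]); enqueue []
  #8 pop 1: in=[-5,5] → [-5,5] (was [-4,4]); enqueue [5]
  #9 pop 4: in=[-5,5] → [-5,3] (was [-5,2]); enqueue [0,1]
  #10 pop 5: in=[-5,5] → [-5,5] (no change)
  #11 pop 0: in=[-5,5] → [-5,5] (no change)
  #12 pop 1: in=[-5,5] → [-5,5] (no change)

Fixpoint:
  val[0] = [-5,5]
  val[1] = [-5,5]
  val[2] = [-3,5]
  val[3] = [-4,4]
  val[4] = [-5,3]
  val[5] = [-5,5]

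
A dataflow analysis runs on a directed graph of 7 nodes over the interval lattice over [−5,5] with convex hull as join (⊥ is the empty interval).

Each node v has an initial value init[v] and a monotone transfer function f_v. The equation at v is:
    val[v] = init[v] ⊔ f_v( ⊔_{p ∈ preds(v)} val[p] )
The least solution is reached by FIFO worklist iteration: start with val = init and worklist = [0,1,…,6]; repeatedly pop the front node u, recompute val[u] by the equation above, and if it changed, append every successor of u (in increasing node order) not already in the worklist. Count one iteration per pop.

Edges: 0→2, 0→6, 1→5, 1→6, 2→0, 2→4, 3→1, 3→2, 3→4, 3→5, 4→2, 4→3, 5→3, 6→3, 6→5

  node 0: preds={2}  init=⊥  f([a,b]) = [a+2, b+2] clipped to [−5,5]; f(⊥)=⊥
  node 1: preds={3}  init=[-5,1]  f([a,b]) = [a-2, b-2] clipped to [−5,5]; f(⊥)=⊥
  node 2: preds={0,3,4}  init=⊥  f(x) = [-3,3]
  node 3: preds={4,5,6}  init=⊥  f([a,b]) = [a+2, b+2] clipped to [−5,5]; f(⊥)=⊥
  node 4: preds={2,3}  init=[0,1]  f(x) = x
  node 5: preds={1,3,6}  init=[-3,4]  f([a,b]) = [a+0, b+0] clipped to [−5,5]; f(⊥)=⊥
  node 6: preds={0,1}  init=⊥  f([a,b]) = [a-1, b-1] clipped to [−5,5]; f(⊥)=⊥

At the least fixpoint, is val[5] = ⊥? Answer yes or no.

Trace (18 dequeues):
  [1] u=0 | in ⊥ | out ⊥ | ==
  [2] u=1 | in ⊥ | out [-5,1] | ==
  [3] u=2 | in [0,1] | out [-3,3] | prev ⊥ | push {0}
  [4] u=3 | in [-3,4] | out [-1,5] | prev ⊥ | push {1,2}
  [5] u=4 | in [-3,5] | out [-3,5] | prev [0,1] | push {3}
  [6] u=5 | in [-5,5] | out [-5,5] | prev [-3,4] | push {}
  [7] u=6 | in [-5,1] | out [-5,0] | prev ⊥ | push {5}
  [8] u=0 | in [-3,3] | out [-1,5] | prev ⊥ | push {6}
  [9] u=1 | in [-1,5] | out [-5,3] | prev [-5,1] | push {}
  [10] u=2 | in [-3,5] | out [-3,3] | ==
  [11] u=3 | in [-5,5] | out [-3,5] | prev [-1,5] | push {1,2,4}
  [12] u=5 | in [-5,5] | out [-5,5] | ==
  [13] u=6 | in [-5,5] | out [-5,4] | prev [-5,0] | push {3,5}
  [14] u=1 | in [-3,5] | out [-5,3] | ==
  [15] u=2 | in [-3,5] | out [-3,3] | ==
  [16] u=4 | in [-3,5] | out [-3,5] | ==
  [17] u=3 | in [-5,5] | out [-3,5] | ==
  [18] u=5 | in [-5,5] | out [-5,5] | ==

Converged values:
  [0] [-1,5]
  [1] [-5,3]
  [2] [-3,3]
  [3] [-3,5]
  [4] [-3,5]
  [5] [-5,5]
  [6] [-5,4]

no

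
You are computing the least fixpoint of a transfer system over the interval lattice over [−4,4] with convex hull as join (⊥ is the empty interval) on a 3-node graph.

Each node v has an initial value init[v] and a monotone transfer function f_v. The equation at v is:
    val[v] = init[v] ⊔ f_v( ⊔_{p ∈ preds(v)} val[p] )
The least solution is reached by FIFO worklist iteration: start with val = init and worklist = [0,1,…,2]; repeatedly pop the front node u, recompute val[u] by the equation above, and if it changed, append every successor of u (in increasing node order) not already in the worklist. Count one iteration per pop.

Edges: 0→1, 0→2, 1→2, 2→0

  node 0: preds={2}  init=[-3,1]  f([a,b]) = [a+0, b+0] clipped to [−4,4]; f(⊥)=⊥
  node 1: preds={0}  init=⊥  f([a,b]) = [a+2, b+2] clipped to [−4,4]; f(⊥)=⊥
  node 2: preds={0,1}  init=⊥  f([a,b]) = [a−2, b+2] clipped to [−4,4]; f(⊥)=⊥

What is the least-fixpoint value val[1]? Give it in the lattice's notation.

[-2,4]

Trace (6 dequeues):
  [1] u=0 | in ⊥ | out [-3,1] | ==
  [2] u=1 | in [-3,1] | out [-1,3] | prev ⊥ | push {}
  [3] u=2 | in [-3,3] | out [-4,4] | prev ⊥ | push {0}
  [4] u=0 | in [-4,4] | out [-4,4] | prev [-3,1] | push {1,2}
  [5] u=1 | in [-4,4] | out [-2,4] | prev [-1,3] | push {}
  [6] u=2 | in [-4,4] | out [-4,4] | ==

Converged values:
  [0] [-4,4]
  [1] [-2,4]
  [2] [-4,4]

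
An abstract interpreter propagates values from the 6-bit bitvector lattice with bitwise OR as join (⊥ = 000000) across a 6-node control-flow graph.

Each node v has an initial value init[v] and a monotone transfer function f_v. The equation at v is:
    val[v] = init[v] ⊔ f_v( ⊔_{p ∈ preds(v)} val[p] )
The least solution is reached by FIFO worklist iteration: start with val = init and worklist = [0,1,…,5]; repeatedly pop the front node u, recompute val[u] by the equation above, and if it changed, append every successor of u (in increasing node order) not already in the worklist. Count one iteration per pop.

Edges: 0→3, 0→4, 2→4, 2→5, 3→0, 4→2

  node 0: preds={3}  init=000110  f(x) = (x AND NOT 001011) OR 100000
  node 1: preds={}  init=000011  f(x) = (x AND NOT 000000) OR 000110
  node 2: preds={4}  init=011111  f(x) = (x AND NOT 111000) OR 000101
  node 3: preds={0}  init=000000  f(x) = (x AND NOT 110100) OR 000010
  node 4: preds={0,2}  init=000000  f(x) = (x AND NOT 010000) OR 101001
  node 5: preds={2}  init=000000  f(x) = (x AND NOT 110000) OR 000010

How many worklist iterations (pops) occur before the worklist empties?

8

Worklist (8 pops):
  #1 pop 0: in=000000 → 100110 (was 000110); enqueue []
  #2 pop 1: in=000000 → 000111 (was 000011); enqueue []
  #3 pop 2: in=000000 → 011111 (no change)
  #4 pop 3: in=100110 → 000010 (was 000000); enqueue [0]
  #5 pop 4: in=111111 → 101111 (was 000000); enqueue [2]
  #6 pop 5: in=011111 → 001111 (was 000000); enqueue []
  #7 pop 0: in=000010 → 100110 (no change)
  #8 pop 2: in=101111 → 011111 (no change)

Fixpoint:
  val[0] = 100110
  val[1] = 000111
  val[2] = 011111
  val[3] = 000010
  val[4] = 101111
  val[5] = 001111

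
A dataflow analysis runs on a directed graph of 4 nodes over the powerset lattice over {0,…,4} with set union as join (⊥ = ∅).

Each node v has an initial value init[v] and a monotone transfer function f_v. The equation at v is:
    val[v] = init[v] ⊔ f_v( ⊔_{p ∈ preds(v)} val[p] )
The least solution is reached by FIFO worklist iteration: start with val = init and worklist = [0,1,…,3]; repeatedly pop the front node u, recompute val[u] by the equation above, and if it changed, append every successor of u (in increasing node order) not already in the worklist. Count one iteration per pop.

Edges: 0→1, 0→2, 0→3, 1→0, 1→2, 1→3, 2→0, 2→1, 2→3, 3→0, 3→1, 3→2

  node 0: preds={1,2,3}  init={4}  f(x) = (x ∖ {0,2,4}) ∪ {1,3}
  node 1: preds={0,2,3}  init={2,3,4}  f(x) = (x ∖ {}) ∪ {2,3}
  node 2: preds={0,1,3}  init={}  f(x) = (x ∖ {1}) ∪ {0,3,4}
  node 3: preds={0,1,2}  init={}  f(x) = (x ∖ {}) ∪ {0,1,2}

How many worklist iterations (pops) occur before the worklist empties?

Worklist (9 pops):
  #1 pop 0: in={2,3,4} → {1,3,4} (was {4}); enqueue []
  #2 pop 1: in={1,3,4} → {1,2,3,4} (was {2,3,4}); enqueue [0]
  #3 pop 2: in={1,2,3,4} → {0,2,3,4} (was {}); enqueue [1]
  #4 pop 3: in={0,1,2,3,4} → {0,1,2,3,4} (was {}); enqueue [2]
  #5 pop 0: in={0,1,2,3,4} → {1,3,4} (no change)
  #6 pop 1: in={0,1,2,3,4} → {0,1,2,3,4} (was {1,2,3,4}); enqueue [0,3]
  #7 pop 2: in={0,1,2,3,4} → {0,2,3,4} (no change)
  #8 pop 0: in={0,1,2,3,4} → {1,3,4} (no change)
  #9 pop 3: in={0,1,2,3,4} → {0,1,2,3,4} (no change)

Fixpoint:
  val[0] = {1,3,4}
  val[1] = {0,1,2,3,4}
  val[2] = {0,2,3,4}
  val[3] = {0,1,2,3,4}

9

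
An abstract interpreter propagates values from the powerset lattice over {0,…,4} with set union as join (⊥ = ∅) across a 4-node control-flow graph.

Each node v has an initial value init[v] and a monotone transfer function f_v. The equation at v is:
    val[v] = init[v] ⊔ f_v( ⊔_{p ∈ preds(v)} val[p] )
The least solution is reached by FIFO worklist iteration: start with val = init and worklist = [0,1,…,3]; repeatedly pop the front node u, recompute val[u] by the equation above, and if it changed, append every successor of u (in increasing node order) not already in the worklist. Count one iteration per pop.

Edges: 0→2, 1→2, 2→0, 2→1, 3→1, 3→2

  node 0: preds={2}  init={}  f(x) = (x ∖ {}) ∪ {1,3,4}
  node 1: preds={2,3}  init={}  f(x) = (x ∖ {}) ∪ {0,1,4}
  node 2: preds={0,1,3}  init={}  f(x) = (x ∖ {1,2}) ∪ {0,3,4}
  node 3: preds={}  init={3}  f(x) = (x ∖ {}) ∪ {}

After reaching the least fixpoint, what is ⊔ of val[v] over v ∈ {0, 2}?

{0,1,3,4}

Iteration log — 7 steps:
  step 1. node 0  ⊔preds={}  new={1,3,4}  old={}  +wl: 
  step 2. node 1  ⊔preds={3}  new={0,1,3,4}  old={}  +wl: 
  step 3. node 2  ⊔preds={0,1,3,4}  new={0,3,4}  old={}  +wl: 0,1
  step 4. node 3  ⊔preds={}  new={3}  stable
  step 5. node 0  ⊔preds={0,3,4}  new={0,1,3,4}  old={1,3,4}  +wl: 2
  step 6. node 1  ⊔preds={0,3,4}  new={0,1,3,4}  stable
  step 7. node 2  ⊔preds={0,1,3,4}  new={0,3,4}  stable

Least fixpoint reached:
  node 0: {0,1,3,4}
  node 1: {0,1,3,4}
  node 2: {0,3,4}
  node 3: {3}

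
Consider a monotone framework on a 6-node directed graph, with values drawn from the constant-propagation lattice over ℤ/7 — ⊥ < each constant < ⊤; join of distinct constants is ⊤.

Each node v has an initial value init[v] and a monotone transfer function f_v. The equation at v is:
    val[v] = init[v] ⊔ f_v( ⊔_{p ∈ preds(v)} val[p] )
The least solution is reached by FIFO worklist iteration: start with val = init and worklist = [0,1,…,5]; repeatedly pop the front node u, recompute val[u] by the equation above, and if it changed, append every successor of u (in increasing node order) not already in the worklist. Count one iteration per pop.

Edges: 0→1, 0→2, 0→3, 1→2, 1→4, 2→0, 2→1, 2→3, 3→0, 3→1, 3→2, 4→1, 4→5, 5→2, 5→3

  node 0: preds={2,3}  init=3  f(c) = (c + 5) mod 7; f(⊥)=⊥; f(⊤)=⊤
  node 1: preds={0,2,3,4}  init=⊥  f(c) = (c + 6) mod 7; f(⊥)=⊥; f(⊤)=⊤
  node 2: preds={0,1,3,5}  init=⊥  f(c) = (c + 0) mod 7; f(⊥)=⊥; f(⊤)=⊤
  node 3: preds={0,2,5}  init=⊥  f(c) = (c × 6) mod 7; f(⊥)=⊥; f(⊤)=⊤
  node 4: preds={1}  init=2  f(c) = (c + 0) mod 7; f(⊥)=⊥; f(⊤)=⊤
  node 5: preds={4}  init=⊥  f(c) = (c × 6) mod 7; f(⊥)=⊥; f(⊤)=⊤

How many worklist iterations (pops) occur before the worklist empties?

10

Trace (10 dequeues):
  [1] u=0 | in ⊥ | out 3 | ==
  [2] u=1 | in ⊤ | out ⊤ | prev ⊥ | push {}
  [3] u=2 | in ⊤ | out ⊤ | prev ⊥ | push {0,1}
  [4] u=3 | in ⊤ | out ⊤ | prev ⊥ | push {2}
  [5] u=4 | in ⊤ | out ⊤ | prev 2 | push {}
  [6] u=5 | in ⊤ | out ⊤ | prev ⊥ | push {3}
  [7] u=0 | in ⊤ | out ⊤ | prev 3 | push {}
  [8] u=1 | in ⊤ | out ⊤ | ==
  [9] u=2 | in ⊤ | out ⊤ | ==
  [10] u=3 | in ⊤ | out ⊤ | ==

Converged values:
  [0] ⊤
  [1] ⊤
  [2] ⊤
  [3] ⊤
  [4] ⊤
  [5] ⊤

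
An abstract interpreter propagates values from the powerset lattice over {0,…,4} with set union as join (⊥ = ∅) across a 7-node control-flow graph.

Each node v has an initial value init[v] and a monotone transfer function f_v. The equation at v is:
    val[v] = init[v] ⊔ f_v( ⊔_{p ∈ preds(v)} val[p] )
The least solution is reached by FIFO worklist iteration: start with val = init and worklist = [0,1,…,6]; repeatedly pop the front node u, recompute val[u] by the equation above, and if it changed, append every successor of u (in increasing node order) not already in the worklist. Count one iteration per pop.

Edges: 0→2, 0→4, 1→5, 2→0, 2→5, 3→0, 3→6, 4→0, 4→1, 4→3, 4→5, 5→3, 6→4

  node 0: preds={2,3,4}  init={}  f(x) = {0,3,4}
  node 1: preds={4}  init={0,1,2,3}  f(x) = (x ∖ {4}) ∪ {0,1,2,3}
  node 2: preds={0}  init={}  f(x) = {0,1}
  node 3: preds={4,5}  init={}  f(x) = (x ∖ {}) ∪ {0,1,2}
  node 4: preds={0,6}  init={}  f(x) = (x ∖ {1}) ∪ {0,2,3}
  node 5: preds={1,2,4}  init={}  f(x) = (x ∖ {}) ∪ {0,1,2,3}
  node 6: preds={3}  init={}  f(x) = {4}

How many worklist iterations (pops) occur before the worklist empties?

13

Trace (13 dequeues):
  [1] u=0 | in {} | out {0,3,4} | prev {} | push {}
  [2] u=1 | in {} | out {0,1,2,3} | ==
  [3] u=2 | in {0,3,4} | out {0,1} | prev {} | push {0}
  [4] u=3 | in {} | out {0,1,2} | prev {} | push {}
  [5] u=4 | in {0,3,4} | out {0,2,3,4} | prev {} | push {1,3}
  [6] u=5 | in {0,1,2,3,4} | out {0,1,2,3,4} | prev {} | push {}
  [7] u=6 | in {0,1,2} | out {4} | prev {} | push {4}
  [8] u=0 | in {0,1,2,3,4} | out {0,3,4} | ==
  [9] u=1 | in {0,2,3,4} | out {0,1,2,3} | ==
  [10] u=3 | in {0,1,2,3,4} | out {0,1,2,3,4} | prev {0,1,2} | push {0,6}
  [11] u=4 | in {0,3,4} | out {0,2,3,4} | ==
  [12] u=0 | in {0,1,2,3,4} | out {0,3,4} | ==
  [13] u=6 | in {0,1,2,3,4} | out {4} | ==

Converged values:
  [0] {0,3,4}
  [1] {0,1,2,3}
  [2] {0,1}
  [3] {0,1,2,3,4}
  [4] {0,2,3,4}
  [5] {0,1,2,3,4}
  [6] {4}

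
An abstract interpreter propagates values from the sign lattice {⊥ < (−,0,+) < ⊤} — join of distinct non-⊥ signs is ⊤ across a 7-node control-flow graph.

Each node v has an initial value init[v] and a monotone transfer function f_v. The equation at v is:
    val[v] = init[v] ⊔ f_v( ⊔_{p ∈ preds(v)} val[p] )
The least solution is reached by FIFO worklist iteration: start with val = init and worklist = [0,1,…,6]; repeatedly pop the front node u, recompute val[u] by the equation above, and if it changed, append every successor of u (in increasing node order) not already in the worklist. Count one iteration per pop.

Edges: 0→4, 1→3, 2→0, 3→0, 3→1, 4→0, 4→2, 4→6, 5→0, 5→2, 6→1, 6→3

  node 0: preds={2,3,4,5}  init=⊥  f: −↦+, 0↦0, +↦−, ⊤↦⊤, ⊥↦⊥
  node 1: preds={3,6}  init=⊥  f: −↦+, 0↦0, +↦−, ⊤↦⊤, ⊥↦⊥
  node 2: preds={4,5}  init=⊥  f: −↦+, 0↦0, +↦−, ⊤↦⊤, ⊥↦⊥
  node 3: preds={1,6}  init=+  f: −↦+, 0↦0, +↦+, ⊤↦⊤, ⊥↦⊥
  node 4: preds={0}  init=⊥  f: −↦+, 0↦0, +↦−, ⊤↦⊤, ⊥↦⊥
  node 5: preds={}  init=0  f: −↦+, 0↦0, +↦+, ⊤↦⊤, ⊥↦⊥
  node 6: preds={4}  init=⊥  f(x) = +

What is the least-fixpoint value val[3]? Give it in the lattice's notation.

Iteration log — 14 steps:
  step 1. node 0  ⊔preds=⊤  new=⊤  old=⊥  +wl: 
  step 2. node 1  ⊔preds=+  new=−  old=⊥  +wl: 
  step 3. node 2  ⊔preds=0  new=0  old=⊥  +wl: 0
  step 4. node 3  ⊔preds=−  new=+  stable
  step 5. node 4  ⊔preds=⊤  new=⊤  old=⊥  +wl: 2
  step 6. node 5  ⊔preds=⊥  new=0  stable
  step 7. node 6  ⊔preds=⊤  new=+  old=⊥  +wl: 1,3
  step 8. node 0  ⊔preds=⊤  new=⊤  stable
  step 9. node 2  ⊔preds=⊤  new=⊤  old=0  +wl: 0
  step 10. node 1  ⊔preds=+  new=−  stable
  step 11. node 3  ⊔preds=⊤  new=⊤  old=+  +wl: 1
  step 12. node 0  ⊔preds=⊤  new=⊤  stable
  step 13. node 1  ⊔preds=⊤  new=⊤  old=−  +wl: 3
  step 14. node 3  ⊔preds=⊤  new=⊤  stable

Least fixpoint reached:
  node 0: ⊤
  node 1: ⊤
  node 2: ⊤
  node 3: ⊤
  node 4: ⊤
  node 5: 0
  node 6: +

⊤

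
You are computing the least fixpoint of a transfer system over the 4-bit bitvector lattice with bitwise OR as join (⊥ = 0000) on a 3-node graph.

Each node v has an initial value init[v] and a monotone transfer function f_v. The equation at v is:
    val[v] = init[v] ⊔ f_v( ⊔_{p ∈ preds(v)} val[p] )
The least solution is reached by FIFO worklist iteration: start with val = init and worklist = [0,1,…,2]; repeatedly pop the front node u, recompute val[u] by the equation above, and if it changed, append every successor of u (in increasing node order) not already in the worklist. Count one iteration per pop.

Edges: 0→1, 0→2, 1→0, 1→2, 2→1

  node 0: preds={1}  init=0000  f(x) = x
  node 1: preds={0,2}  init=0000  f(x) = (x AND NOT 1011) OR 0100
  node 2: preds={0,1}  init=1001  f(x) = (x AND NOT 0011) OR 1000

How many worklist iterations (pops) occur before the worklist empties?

6

Worklist (6 pops):
  #1 pop 0: in=0000 → 0000 (no change)
  #2 pop 1: in=1001 → 0100 (was 0000); enqueue [0]
  #3 pop 2: in=0100 → 1101 (was 1001); enqueue [1]
  #4 pop 0: in=0100 → 0100 (was 0000); enqueue [2]
  #5 pop 1: in=1101 → 0100 (no change)
  #6 pop 2: in=0100 → 1101 (no change)

Fixpoint:
  val[0] = 0100
  val[1] = 0100
  val[2] = 1101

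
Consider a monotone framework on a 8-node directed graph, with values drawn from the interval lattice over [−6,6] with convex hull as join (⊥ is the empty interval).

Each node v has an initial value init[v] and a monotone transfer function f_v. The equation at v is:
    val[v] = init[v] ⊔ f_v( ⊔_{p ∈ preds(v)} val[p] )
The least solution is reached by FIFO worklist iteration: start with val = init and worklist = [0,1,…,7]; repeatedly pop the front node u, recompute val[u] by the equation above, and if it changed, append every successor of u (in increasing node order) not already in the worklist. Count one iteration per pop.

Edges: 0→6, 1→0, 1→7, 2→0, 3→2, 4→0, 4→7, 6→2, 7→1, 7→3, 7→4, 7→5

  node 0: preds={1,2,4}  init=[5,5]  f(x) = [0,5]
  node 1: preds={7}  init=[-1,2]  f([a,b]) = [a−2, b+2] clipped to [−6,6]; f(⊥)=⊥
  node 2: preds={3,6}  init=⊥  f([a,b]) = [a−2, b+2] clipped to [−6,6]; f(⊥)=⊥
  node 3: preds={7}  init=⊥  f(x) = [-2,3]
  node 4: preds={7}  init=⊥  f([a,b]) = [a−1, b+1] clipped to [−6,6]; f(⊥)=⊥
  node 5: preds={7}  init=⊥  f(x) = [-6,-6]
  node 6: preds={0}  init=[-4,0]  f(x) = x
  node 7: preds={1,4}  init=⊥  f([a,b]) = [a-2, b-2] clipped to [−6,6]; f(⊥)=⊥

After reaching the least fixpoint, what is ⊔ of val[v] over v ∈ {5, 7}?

Worklist (22 pops):
  #1 pop 0: in=[-1,2] → [0,5] (was [5,5]); enqueue []
  #2 pop 1: in=⊥ → [-1,2] (no change)
  #3 pop 2: in=[-4,0] → [-6,2] (was ⊥); enqueue [0]
  #4 pop 3: in=⊥ → [-2,3] (was ⊥); enqueue [2]
  #5 pop 4: in=⊥ → ⊥ (no change)
  #6 pop 5: in=⊥ → [-6,-6] (was ⊥); enqueue []
  #7 pop 6: in=[0,5] → [-4,5] (was [-4,0]); enqueue []
  #8 pop 7: in=[-1,2] → [-3,0] (was ⊥); enqueue [1,3,4,5]
  #9 pop 0: in=[-6,2] → [0,5] (no change)
  #10 pop 2: in=[-4,5] → [-6,6] (was [-6,2]); enqueue [0]
  #11 pop 1: in=[-3,0] → [-5,2] (was [-1,2]); enqueue [7]
  #12 pop 3: in=[-3,0] → [-2,3] (no change)
  #13 pop 4: in=[-3,0] → [-4,1] (was ⊥); enqueue []
  #14 pop 5: in=[-3,0] → [-6,-6] (no change)
  #15 pop 0: in=[-6,6] → [0,5] (no change)
  #16 pop 7: in=[-5,2] → [-6,0] (was [-3,0]); enqueue [1,3,4,5]
  #17 pop 1: in=[-6,0] → [-6,2] (was [-5,2]); enqueue [0,7]
  #18 pop 3: in=[-6,0] → [-2,3] (no change)
  #19 pop 4: in=[-6,0] → [-6,1] (was [-4,1]); enqueue []
  #20 pop 5: in=[-6,0] → [-6,-6] (no change)
  #21 pop 0: in=[-6,6] → [0,5] (no change)
  #22 pop 7: in=[-6,2] → [-6,0] (no change)

Fixpoint:
  val[0] = [0,5]
  val[1] = [-6,2]
  val[2] = [-6,6]
  val[3] = [-2,3]
  val[4] = [-6,1]
  val[5] = [-6,-6]
  val[6] = [-4,5]
  val[7] = [-6,0]

[-6,0]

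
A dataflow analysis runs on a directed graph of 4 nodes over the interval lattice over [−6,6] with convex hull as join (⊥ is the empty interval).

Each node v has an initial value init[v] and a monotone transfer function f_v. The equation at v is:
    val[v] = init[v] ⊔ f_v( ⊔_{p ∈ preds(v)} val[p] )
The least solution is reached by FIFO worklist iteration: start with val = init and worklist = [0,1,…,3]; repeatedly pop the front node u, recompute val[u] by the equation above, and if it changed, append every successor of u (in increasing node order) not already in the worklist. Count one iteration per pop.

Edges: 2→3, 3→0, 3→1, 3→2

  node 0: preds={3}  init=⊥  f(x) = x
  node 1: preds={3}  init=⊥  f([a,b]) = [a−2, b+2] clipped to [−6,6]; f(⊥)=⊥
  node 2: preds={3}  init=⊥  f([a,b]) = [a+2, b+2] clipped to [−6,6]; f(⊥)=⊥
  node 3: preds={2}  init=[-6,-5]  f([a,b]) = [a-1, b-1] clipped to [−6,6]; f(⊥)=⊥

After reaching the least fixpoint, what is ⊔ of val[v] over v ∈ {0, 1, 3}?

Worklist (43 pops):
  #1 pop 0: in=[-6,-5] → [-6,-5] (was ⊥); enqueue []
  #2 pop 1: in=[-6,-5] → [-6,-3] (was ⊥); enqueue []
  #3 pop 2: in=[-6,-5] → [-4,-3] (was ⊥); enqueue []
  #4 pop 3: in=[-4,-3] → [-6,-4] (was [-6,-5]); enqueue [0,1,2]
  #5 pop 0: in=[-6,-4] → [-6,-4] (was [-6,-5]); enqueue []
  #6 pop 1: in=[-6,-4] → [-6,-2] (was [-6,-3]); enqueue []
  #7 pop 2: in=[-6,-4] → [-4,-2] (was [-4,-3]); enqueue [3]
  #8 pop 3: in=[-4,-2] → [-6,-3] (was [-6,-4]); enqueue [0,1,2]
  #9 pop 0: in=[-6,-3] → [-6,-3] (was [-6,-4]); enqueue []
  #10 pop 1: in=[-6,-3] → [-6,-1] (was [-6,-2]); enqueue []
  #11 pop 2: in=[-6,-3] → [-4,-1] (was [-4,-2]); enqueue [3]
  #12 pop 3: in=[-4,-1] → [-6,-2] (was [-6,-3]); enqueue [0,1,2]
  #13 pop 0: in=[-6,-2] → [-6,-2] (was [-6,-3]); enqueue []
  #14 pop 1: in=[-6,-2] → [-6,0] (was [-6,-1]); enqueue []
  #15 pop 2: in=[-6,-2] → [-4,0] (was [-4,-1]); enqueue [3]
  #16 pop 3: in=[-4,0] → [-6,-1] (was [-6,-2]); enqueue [0,1,2]
  #17 pop 0: in=[-6,-1] → [-6,-1] (was [-6,-2]); enqueue []
  #18 pop 1: in=[-6,-1] → [-6,1] (was [-6,0]); enqueue []
  #19 pop 2: in=[-6,-1] → [-4,1] (was [-4,0]); enqueue [3]
  #20 pop 3: in=[-4,1] → [-6,0] (was [-6,-1]); enqueue [0,1,2]
  #21 pop 0: in=[-6,0] → [-6,0] (was [-6,-1]); enqueue []
  #22 pop 1: in=[-6,0] → [-6,2] (was [-6,1]); enqueue []
  #23 pop 2: in=[-6,0] → [-4,2] (was [-4,1]); enqueue [3]
  #24 pop 3: in=[-4,2] → [-6,1] (was [-6,0]); enqueue [0,1,2]
  #25 pop 0: in=[-6,1] → [-6,1] (was [-6,0]); enqueue []
  #26 pop 1: in=[-6,1] → [-6,3] (was [-6,2]); enqueue []
  #27 pop 2: in=[-6,1] → [-4,3] (was [-4,2]); enqueue [3]
  #28 pop 3: in=[-4,3] → [-6,2] (was [-6,1]); enqueue [0,1,2]
  #29 pop 0: in=[-6,2] → [-6,2] (was [-6,1]); enqueue []
  #30 pop 1: in=[-6,2] → [-6,4] (was [-6,3]); enqueue []
  #31 pop 2: in=[-6,2] → [-4,4] (was [-4,3]); enqueue [3]
  #32 pop 3: in=[-4,4] → [-6,3] (was [-6,2]); enqueue [0,1,2]
  #33 pop 0: in=[-6,3] → [-6,3] (was [-6,2]); enqueue []
  #34 pop 1: in=[-6,3] → [-6,5] (was [-6,4]); enqueue []
  #35 pop 2: in=[-6,3] → [-4,5] (was [-4,4]); enqueue [3]
  #36 pop 3: in=[-4,5] → [-6,4] (was [-6,3]); enqueue [0,1,2]
  #37 pop 0: in=[-6,4] → [-6,4] (was [-6,3]); enqueue []
  #38 pop 1: in=[-6,4] → [-6,6] (was [-6,5]); enqueue []
  #39 pop 2: in=[-6,4] → [-4,6] (was [-4,5]); enqueue [3]
  #40 pop 3: in=[-4,6] → [-6,5] (was [-6,4]); enqueue [0,1,2]
  #41 pop 0: in=[-6,5] → [-6,5] (was [-6,4]); enqueue []
  #42 pop 1: in=[-6,5] → [-6,6] (no change)
  #43 pop 2: in=[-6,5] → [-4,6] (no change)

Fixpoint:
  val[0] = [-6,5]
  val[1] = [-6,6]
  val[2] = [-4,6]
  val[3] = [-6,5]

[-6,6]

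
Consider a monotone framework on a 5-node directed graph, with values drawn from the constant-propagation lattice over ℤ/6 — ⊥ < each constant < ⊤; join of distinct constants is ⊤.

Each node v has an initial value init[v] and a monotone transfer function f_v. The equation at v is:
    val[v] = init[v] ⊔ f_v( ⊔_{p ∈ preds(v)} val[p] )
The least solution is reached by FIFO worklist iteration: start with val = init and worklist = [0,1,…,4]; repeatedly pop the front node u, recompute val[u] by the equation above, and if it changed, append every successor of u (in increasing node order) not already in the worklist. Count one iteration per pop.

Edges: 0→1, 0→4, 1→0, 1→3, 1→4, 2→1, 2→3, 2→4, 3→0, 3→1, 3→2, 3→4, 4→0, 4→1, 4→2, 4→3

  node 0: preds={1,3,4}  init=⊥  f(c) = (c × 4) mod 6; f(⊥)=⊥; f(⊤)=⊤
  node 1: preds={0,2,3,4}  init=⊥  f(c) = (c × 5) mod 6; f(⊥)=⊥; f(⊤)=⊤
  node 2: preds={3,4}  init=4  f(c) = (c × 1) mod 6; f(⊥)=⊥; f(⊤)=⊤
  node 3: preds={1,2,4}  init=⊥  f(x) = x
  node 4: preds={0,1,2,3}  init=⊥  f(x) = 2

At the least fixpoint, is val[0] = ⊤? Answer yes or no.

yes

Iteration log — 12 steps:
  step 1. node 0  ⊔preds=⊥  new=⊥  stable
  step 2. node 1  ⊔preds=4  new=2  old=⊥  +wl: 0
  step 3. node 2  ⊔preds=⊥  new=4  stable
  step 4. node 3  ⊔preds=⊤  new=⊤  old=⊥  +wl: 1,2
  step 5. node 4  ⊔preds=⊤  new=2  old=⊥  +wl: 3
  step 6. node 0  ⊔preds=⊤  new=⊤  old=⊥  +wl: 4
  step 7. node 1  ⊔preds=⊤  new=⊤  old=2  +wl: 0
  step 8. node 2  ⊔preds=⊤  new=⊤  old=4  +wl: 1
  step 9. node 3  ⊔preds=⊤  new=⊤  stable
  step 10. node 4  ⊔preds=⊤  new=2  stable
  step 11. node 0  ⊔preds=⊤  new=⊤  stable
  step 12. node 1  ⊔preds=⊤  new=⊤  stable

Least fixpoint reached:
  node 0: ⊤
  node 1: ⊤
  node 2: ⊤
  node 3: ⊤
  node 4: 2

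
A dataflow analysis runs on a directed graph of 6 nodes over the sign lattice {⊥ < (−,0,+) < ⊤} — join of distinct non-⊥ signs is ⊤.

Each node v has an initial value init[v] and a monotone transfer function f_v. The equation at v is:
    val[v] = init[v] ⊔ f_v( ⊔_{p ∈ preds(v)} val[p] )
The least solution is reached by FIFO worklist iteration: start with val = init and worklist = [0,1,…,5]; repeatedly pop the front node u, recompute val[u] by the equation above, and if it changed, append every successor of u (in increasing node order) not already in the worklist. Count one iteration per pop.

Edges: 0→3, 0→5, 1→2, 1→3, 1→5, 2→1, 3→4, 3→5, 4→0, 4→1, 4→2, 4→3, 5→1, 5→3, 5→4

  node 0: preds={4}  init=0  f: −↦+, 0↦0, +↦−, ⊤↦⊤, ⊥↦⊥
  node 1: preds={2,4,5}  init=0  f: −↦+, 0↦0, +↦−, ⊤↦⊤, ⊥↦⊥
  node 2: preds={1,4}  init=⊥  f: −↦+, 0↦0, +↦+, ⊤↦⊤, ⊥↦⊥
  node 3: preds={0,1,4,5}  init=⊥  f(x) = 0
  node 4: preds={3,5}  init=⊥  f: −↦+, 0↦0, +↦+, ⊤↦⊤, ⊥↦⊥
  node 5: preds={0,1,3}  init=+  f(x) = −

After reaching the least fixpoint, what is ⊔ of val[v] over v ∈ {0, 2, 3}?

Worklist (12 pops):
  #1 pop 0: in=⊥ → 0 (no change)
  #2 pop 1: in=+ → ⊤ (was 0); enqueue []
  #3 pop 2: in=⊤ → ⊤ (was ⊥); enqueue [1]
  #4 pop 3: in=⊤ → 0 (was ⊥); enqueue []
  #5 pop 4: in=⊤ → ⊤ (was ⊥); enqueue [0,2,3]
  #6 pop 5: in=⊤ → ⊤ (was +); enqueue [4]
  #7 pop 1: in=⊤ → ⊤ (no change)
  #8 pop 0: in=⊤ → ⊤ (was 0); enqueue [5]
  #9 pop 2: in=⊤ → ⊤ (no change)
  #10 pop 3: in=⊤ → 0 (no change)
  #11 pop 4: in=⊤ → ⊤ (no change)
  #12 pop 5: in=⊤ → ⊤ (no change)

Fixpoint:
  val[0] = ⊤
  val[1] = ⊤
  val[2] = ⊤
  val[3] = 0
  val[4] = ⊤
  val[5] = ⊤

⊤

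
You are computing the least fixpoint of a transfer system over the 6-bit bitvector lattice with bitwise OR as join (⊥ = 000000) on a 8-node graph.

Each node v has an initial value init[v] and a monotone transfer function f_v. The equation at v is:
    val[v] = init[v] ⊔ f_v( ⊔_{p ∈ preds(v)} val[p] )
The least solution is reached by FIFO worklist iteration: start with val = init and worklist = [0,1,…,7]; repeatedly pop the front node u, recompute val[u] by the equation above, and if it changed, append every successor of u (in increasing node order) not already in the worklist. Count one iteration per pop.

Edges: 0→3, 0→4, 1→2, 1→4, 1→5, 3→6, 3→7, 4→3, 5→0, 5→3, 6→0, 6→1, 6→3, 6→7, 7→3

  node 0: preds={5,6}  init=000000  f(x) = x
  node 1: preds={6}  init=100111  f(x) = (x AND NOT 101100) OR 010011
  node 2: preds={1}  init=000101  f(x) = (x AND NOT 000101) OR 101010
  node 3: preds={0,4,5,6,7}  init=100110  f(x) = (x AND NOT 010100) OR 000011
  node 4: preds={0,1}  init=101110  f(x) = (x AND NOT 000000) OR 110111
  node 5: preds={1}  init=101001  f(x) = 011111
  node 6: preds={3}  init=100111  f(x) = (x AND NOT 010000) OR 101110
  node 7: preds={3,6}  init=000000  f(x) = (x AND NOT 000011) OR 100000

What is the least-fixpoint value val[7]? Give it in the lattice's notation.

101100

Iteration log — 13 steps:
  step 1. node 0  ⊔preds=101111  new=101111  old=000000  +wl: 
  step 2. node 1  ⊔preds=100111  new=110111  old=100111  +wl: 
  step 3. node 2  ⊔preds=110111  new=111111  old=000101  +wl: 
  step 4. node 3  ⊔preds=101111  new=101111  old=100110  +wl: 
  step 5. node 4  ⊔preds=111111  new=111111  old=101110  +wl: 3
  step 6. node 5  ⊔preds=110111  new=111111  old=101001  +wl: 0
  step 7. node 6  ⊔preds=101111  new=101111  old=100111  +wl: 1
  step 8. node 7  ⊔preds=101111  new=101100  old=000000  +wl: 
  step 9. node 3  ⊔preds=111111  new=101111  stable
  step 10. node 0  ⊔preds=111111  new=111111  old=101111  +wl: 3,4
  step 11. node 1  ⊔preds=101111  new=110111  stable
  step 12. node 3  ⊔preds=111111  new=101111  stable
  step 13. node 4  ⊔preds=111111  new=111111  stable

Least fixpoint reached:
  node 0: 111111
  node 1: 110111
  node 2: 111111
  node 3: 101111
  node 4: 111111
  node 5: 111111
  node 6: 101111
  node 7: 101100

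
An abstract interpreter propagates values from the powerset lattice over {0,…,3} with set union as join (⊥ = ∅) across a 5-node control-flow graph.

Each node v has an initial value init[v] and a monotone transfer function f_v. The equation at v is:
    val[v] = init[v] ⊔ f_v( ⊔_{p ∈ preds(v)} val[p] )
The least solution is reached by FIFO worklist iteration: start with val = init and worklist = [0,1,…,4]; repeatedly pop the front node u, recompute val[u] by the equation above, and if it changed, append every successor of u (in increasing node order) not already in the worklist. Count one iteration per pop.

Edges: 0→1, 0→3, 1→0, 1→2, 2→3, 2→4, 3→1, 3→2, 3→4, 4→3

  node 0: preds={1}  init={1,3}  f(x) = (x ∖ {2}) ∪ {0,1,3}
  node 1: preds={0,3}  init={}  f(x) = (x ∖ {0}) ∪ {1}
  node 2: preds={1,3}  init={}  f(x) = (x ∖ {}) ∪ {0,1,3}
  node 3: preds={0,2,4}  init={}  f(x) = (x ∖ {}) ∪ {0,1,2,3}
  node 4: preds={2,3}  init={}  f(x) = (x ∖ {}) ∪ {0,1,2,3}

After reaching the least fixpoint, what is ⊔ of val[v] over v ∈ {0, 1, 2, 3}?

Worklist (11 pops):
  #1 pop 0: in={} → {0,1,3} (was {1,3}); enqueue []
  #2 pop 1: in={0,1,3} → {1,3} (was {}); enqueue [0]
  #3 pop 2: in={1,3} → {0,1,3} (was {}); enqueue []
  #4 pop 3: in={0,1,3} → {0,1,2,3} (was {}); enqueue [1,2]
  #5 pop 4: in={0,1,2,3} → {0,1,2,3} (was {}); enqueue [3]
  #6 pop 0: in={1,3} → {0,1,3} (no change)
  #7 pop 1: in={0,1,2,3} → {1,2,3} (was {1,3}); enqueue [0]
  #8 pop 2: in={0,1,2,3} → {0,1,2,3} (was {0,1,3}); enqueue [4]
  #9 pop 3: in={0,1,2,3} → {0,1,2,3} (no change)
  #10 pop 0: in={1,2,3} → {0,1,3} (no change)
  #11 pop 4: in={0,1,2,3} → {0,1,2,3} (no change)

Fixpoint:
  val[0] = {0,1,3}
  val[1] = {1,2,3}
  val[2] = {0,1,2,3}
  val[3] = {0,1,2,3}
  val[4] = {0,1,2,3}

{0,1,2,3}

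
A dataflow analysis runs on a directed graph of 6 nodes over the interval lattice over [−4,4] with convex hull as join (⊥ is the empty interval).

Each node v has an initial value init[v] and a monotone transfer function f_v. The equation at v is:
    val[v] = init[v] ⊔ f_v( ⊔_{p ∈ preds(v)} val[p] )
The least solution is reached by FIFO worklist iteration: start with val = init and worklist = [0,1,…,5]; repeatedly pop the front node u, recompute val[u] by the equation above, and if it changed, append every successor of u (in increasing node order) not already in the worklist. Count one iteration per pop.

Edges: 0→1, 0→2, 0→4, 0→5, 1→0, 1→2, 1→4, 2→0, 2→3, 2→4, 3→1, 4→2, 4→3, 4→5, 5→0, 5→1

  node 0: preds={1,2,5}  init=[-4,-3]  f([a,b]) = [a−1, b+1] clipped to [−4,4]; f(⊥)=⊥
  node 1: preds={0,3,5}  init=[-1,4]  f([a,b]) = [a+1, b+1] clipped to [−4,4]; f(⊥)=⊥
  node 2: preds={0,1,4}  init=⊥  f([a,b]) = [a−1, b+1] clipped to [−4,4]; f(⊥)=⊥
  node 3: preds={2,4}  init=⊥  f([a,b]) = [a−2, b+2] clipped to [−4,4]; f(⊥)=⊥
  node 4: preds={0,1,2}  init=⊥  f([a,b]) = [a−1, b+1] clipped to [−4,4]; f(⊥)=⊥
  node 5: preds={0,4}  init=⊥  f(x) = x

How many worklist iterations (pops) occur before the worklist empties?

Worklist (10 pops):
  #1 pop 0: in=[-1,4] → [-4,4] (was [-4,-3]); enqueue []
  #2 pop 1: in=[-4,4] → [-3,4] (was [-1,4]); enqueue [0]
  #3 pop 2: in=[-4,4] → [-4,4] (was ⊥); enqueue []
  #4 pop 3: in=[-4,4] → [-4,4] (was ⊥); enqueue [1]
  #5 pop 4: in=[-4,4] → [-4,4] (was ⊥); enqueue [2,3]
  #6 pop 5: in=[-4,4] → [-4,4] (was ⊥); enqueue []
  #7 pop 0: in=[-4,4] → [-4,4] (no change)
  #8 pop 1: in=[-4,4] → [-3,4] (no change)
  #9 pop 2: in=[-4,4] → [-4,4] (no change)
  #10 pop 3: in=[-4,4] → [-4,4] (no change)

Fixpoint:
  val[0] = [-4,4]
  val[1] = [-3,4]
  val[2] = [-4,4]
  val[3] = [-4,4]
  val[4] = [-4,4]
  val[5] = [-4,4]

10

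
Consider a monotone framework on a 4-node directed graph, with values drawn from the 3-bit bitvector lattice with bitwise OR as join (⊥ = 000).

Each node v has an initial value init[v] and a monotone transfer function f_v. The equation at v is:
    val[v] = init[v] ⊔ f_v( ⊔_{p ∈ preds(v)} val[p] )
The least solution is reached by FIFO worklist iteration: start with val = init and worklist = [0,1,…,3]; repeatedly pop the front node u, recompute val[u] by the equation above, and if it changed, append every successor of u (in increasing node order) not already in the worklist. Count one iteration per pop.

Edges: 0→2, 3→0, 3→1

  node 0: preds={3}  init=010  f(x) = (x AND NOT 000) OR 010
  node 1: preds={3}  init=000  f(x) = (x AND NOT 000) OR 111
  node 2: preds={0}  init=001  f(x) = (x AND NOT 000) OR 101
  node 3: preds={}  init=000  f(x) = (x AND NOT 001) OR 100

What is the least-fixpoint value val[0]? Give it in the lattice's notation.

Iteration log — 7 steps:
  step 1. node 0  ⊔preds=000  new=010  stable
  step 2. node 1  ⊔preds=000  new=111  old=000  +wl: 
  step 3. node 2  ⊔preds=010  new=111  old=001  +wl: 
  step 4. node 3  ⊔preds=000  new=100  old=000  +wl: 0,1
  step 5. node 0  ⊔preds=100  new=110  old=010  +wl: 2
  step 6. node 1  ⊔preds=100  new=111  stable
  step 7. node 2  ⊔preds=110  new=111  stable

Least fixpoint reached:
  node 0: 110
  node 1: 111
  node 2: 111
  node 3: 100

110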